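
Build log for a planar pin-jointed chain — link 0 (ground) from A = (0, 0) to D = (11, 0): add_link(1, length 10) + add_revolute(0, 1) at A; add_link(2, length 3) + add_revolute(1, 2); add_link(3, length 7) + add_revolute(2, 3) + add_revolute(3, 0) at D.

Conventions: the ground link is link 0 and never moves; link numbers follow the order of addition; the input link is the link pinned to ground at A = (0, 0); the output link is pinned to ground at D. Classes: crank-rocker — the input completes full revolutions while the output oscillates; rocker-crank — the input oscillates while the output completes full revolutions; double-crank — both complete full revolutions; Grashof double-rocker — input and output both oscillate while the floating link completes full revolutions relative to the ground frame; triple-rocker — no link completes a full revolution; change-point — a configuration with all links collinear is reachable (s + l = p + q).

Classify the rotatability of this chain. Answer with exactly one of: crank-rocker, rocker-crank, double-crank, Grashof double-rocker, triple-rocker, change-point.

lengths: ground=11, input=10, coupler=3, output=7
sorted: s=3 (shortest), l=11 (longest), p+q=17
s + l = 14 vs p + q = 17
s + l < p + q (Grashof) with shortest = coupler link → Grashof double-rocker

Grashof double-rocker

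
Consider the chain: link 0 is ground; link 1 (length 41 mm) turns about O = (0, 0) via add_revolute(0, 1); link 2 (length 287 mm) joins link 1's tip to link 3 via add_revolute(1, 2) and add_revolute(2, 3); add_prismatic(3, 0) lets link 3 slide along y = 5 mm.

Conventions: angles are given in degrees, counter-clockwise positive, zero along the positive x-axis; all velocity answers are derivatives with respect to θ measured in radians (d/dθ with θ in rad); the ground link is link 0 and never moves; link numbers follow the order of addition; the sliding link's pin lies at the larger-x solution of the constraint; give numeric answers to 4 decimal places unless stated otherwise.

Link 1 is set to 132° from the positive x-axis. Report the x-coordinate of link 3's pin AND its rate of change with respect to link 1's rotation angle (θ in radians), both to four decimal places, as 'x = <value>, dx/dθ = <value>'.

geometry: r = 41 mm, L = 287 mm, e = 5 mm
crank pin P = (r cos θ, r sin θ) = (-27.434355, 30.468938)
h = r sin θ − e = 30.468938 − 5 = 25.468938
x = r cos θ + √(L² − h²) = -27.434355 + 285.867685 = 258.433330
dx/dθ = −r sin θ − h·r cos θ/√(L² − h²) (θ in radians; h = 25.468938) = -28.024717

x = 258.4333, dx/dθ = -28.0247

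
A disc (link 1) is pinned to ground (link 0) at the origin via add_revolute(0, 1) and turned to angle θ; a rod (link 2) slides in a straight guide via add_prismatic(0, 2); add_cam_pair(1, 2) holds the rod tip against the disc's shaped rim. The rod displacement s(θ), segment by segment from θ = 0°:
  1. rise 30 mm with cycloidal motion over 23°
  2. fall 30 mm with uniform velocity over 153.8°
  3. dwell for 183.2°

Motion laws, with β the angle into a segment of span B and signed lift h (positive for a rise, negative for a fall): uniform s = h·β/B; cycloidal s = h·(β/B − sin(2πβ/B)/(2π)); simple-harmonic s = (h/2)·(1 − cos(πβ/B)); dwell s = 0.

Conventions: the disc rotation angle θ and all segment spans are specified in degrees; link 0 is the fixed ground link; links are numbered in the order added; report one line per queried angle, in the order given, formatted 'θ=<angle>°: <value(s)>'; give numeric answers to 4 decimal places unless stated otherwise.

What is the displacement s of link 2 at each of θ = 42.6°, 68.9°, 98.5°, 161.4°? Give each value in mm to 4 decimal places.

segment 1 (0° to 23°, cycloidal, h = 30) is passed completely: s = 0.0000 + (30) = 30.0000
θ = 42.6° falls in segment 2 (23° to 176.8°, uniform, h = -30): β = 42.6 − 23 = 19.6°, B = 153.8°; Δs = -30·19.6/153.8 = -3.8231; s = 30.0000 − 3.8231 = 26.1769
θ = 68.9° falls in segment 2 (23° to 176.8°, uniform, h = -30): β = 68.9 − 23 = 45.9°, B = 153.8°; Δs = -30·45.9/153.8 = -8.9532; s = 30.0000 − 8.9532 = 21.0468
θ = 98.5° falls in segment 2 (23° to 176.8°, uniform, h = -30): β = 98.5 − 23 = 75.5°, B = 153.8°; Δs = -30·75.5/153.8 = -14.7269; s = 30.0000 − 14.7269 = 15.2731
θ = 161.4° falls in segment 2 (23° to 176.8°, uniform, h = -30): β = 161.4 − 23 = 138.4°, B = 153.8°; Δs = -30·138.4/153.8 = -26.9961; s = 30.0000 − 26.9961 = 3.0039

θ=42.6°: 26.1769
θ=68.9°: 21.0468
θ=98.5°: 15.2731
θ=161.4°: 3.0039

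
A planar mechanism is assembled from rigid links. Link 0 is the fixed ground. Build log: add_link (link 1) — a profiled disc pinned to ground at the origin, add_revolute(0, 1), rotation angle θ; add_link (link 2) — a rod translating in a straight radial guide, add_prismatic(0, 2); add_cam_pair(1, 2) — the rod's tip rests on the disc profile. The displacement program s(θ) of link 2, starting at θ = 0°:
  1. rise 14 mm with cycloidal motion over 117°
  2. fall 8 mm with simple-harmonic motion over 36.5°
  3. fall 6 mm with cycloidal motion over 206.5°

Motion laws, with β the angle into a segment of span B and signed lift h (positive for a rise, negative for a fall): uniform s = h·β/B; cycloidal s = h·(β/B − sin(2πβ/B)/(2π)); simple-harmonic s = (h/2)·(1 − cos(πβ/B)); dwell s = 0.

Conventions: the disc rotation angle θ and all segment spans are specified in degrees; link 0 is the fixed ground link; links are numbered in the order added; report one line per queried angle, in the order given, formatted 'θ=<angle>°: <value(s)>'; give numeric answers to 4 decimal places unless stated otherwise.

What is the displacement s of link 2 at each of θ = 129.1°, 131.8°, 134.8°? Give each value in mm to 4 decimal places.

seg 1 [0°–117°] cycloidal, h=14: full span → s += 14 → s = 14.0000
seg 2 [117°–153.5°] simple-harmonic, h=-8: θ=129.1° here. β=12.1, B=36.5. -8/2·(1 − cos(π·0.3315)) = -1.9802 → s = 12.0198
seg 2 [117°–153.5°] simple-harmonic, h=-8: θ=131.8° here. β=14.8, B=36.5. -8/2·(1 − cos(π·0.4055)) = -2.8296 → s = 11.1704
seg 2 [117°–153.5°] simple-harmonic, h=-8: θ=134.8° here. β=17.8, B=36.5. -8/2·(1 − cos(π·0.4877)) = -3.8451 → s = 10.1549

θ=129.1°: 12.0198
θ=131.8°: 11.1704
θ=134.8°: 10.1549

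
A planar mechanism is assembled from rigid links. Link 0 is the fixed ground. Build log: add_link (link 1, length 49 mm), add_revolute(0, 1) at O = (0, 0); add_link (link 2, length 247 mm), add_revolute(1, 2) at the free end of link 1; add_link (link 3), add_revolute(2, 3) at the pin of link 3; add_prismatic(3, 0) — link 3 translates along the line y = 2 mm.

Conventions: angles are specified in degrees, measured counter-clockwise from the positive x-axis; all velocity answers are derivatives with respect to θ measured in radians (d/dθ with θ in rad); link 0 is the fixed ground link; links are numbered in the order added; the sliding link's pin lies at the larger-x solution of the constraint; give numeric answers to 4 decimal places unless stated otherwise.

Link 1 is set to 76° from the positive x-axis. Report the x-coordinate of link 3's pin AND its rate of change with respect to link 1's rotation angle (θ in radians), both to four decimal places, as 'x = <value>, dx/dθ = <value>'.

geometry: r = 49 mm, L = 247 mm, e = 2 mm
crank pin P = (r cos θ, r sin θ) = (11.854173, 47.544491)
h = r sin θ − e = 47.544491 − 2 = 45.544491
x = r cos θ + √(L² − h²) = 11.854173 + 242.764700 = 254.618872
dx/dθ = −r sin θ − h·r cos θ/√(L² − h²) (θ in radians; h = 45.544491) = -49.768423

x = 254.6189, dx/dθ = -49.7684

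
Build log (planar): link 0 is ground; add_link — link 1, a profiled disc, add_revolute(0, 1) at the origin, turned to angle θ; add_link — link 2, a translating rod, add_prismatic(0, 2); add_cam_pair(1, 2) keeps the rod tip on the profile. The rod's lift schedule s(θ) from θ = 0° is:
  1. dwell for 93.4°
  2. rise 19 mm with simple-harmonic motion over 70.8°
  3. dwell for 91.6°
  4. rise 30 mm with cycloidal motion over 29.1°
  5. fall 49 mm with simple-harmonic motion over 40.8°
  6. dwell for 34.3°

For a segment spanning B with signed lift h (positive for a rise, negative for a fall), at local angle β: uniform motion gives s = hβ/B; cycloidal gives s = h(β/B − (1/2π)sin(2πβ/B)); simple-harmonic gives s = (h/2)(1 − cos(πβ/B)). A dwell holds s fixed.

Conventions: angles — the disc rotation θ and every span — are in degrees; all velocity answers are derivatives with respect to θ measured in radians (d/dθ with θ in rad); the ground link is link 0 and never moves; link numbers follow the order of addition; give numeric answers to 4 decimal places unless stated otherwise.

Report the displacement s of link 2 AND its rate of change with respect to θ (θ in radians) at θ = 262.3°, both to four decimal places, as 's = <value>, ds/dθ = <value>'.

seg 1 [0°–93.4°] dwell: s stays 0.0000
seg 2 [93.4°–164.2°] simple-harmonic, h=19: full span → s += 19 → s = 19.0000
seg 3 [164.2°–255.8°] dwell: s stays 19.0000
seg 4 [255.8°–284.9°] cycloidal, h=30: θ=262.3° here. β=6.5, B=29.1. 30·(0.2234 − sin(2π·0.2234)/(2π)) = 1.9931 → s = 20.9931
velocity in seg [255.8°–284.9°] (cycloidal), θ in radians: β = 6.5° = 0.1134 rad, B = 29.1° = 0.5079 rad; ds/dθ = (h/B)(1 − cos(2πβ/B)) = (30/0.5079)(1 − cos(2π·0.2234)) = 49.229724 mm/rad

s = 20.9931, ds/dθ = 49.2297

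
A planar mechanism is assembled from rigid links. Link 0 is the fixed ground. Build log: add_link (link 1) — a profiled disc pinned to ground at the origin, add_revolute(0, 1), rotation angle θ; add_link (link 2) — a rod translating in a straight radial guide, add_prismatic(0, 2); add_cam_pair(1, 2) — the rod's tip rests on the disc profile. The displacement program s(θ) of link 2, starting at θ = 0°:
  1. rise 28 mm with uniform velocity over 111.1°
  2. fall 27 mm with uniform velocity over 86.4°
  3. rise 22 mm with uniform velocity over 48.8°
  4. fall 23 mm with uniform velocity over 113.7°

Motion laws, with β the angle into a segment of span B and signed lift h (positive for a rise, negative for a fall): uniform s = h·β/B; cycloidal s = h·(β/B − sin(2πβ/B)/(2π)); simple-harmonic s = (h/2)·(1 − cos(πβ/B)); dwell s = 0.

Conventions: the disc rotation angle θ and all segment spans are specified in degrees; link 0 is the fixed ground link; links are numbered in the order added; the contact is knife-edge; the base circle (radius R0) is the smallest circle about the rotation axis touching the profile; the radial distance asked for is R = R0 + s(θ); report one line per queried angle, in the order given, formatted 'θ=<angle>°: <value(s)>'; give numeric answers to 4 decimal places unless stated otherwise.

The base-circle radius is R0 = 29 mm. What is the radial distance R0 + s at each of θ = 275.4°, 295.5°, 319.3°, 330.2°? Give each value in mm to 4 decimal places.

seg 1 [0°–111.1°] uniform, h=28: full span → s += 28 → s = 28.0000
seg 2 [111.1°–197.5°] uniform, h=-27: full span → s += -27 → s = 1.0000
seg 3 [197.5°–246.3°] uniform, h=22: full span → s += 22 → s = 23.0000
seg 4 [246.3°–360°] uniform, h=-23: θ=275.4° here. β=29.1, B=113.7. -23·29.1/113.7 = -5.8865 → s = 17.1135
seg 4 [246.3°–360°] uniform, h=-23: θ=295.5° here. β=49.2, B=113.7. -23·49.2/113.7 = -9.9525 → s = 13.0475
seg 4 [246.3°–360°] uniform, h=-23: θ=319.3° here. β=73, B=113.7. -23·73/113.7 = -14.7669 → s = 8.2331
seg 4 [246.3°–360°] uniform, h=-23: θ=330.2° here. β=83.9, B=113.7. -23·83.9/113.7 = -16.9719 → s = 6.0281
θ=275.4°: R = R0 + s = 29 + 17.1135 = 46.1135
θ=295.5°: R = R0 + s = 29 + 13.0475 = 42.0475
θ=319.3°: R = R0 + s = 29 + 8.2331 = 37.2331
θ=330.2°: R = R0 + s = 29 + 6.0281 = 35.0281

θ=275.4°: 46.1135
θ=295.5°: 42.0475
θ=319.3°: 37.2331
θ=330.2°: 35.0281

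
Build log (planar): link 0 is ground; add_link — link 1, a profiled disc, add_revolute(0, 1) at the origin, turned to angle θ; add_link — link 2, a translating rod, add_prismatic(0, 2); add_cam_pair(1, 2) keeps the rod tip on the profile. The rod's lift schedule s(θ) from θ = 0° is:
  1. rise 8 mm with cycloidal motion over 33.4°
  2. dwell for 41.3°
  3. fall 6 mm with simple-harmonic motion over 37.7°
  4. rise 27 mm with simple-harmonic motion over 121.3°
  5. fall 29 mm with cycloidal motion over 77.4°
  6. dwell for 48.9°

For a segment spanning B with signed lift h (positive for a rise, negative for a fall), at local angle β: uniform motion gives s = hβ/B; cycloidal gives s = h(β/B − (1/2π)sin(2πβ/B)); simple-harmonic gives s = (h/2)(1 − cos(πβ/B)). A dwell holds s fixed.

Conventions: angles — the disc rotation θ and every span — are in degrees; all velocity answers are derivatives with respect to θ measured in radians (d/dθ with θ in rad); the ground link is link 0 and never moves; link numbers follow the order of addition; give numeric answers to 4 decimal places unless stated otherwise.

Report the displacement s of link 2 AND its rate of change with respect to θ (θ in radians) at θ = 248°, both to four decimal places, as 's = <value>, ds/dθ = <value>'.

seg 1 [0°–33.4°] cycloidal, h=8: full span → s += 8 → s = 8.0000
seg 2 [33.4°–74.7°] dwell: s stays 8.0000
seg 3 [74.7°–112.4°] simple-harmonic, h=-6: full span → s += -6 → s = 2.0000
seg 4 [112.4°–233.7°] simple-harmonic, h=27: full span → s += 27 → s = 29.0000
seg 5 [233.7°–311.1°] cycloidal, h=-29: θ=248° here. β=14.3, B=77.4. -29·(0.1848 − sin(2π·0.1848)/(2π)) = -1.1248 → s = 27.8752
velocity in seg [233.7°–311.1°] (cycloidal), θ in radians: β = 14.3° = 0.2496 rad, B = 77.4° = 1.3509 rad; ds/dθ = (h/B)(1 − cos(2πβ/B)) = ((-29)/1.3509)(1 − cos(2π·0.1848)) = -12.911296 mm/rad

s = 27.8752, ds/dθ = -12.9113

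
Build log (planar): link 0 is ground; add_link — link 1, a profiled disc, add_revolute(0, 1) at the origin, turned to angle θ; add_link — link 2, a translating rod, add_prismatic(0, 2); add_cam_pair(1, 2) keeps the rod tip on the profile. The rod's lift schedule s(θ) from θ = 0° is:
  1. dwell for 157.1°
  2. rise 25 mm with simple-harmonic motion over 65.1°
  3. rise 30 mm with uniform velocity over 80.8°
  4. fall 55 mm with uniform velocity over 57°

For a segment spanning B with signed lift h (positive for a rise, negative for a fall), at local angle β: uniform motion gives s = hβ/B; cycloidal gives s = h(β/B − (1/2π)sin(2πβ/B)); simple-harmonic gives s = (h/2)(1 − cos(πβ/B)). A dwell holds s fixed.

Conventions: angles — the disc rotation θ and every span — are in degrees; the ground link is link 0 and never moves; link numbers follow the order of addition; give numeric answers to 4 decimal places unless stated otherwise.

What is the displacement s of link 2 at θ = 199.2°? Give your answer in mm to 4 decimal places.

seg 1 [0°–157.1°] dwell: s stays 0.0000
seg 2 [157.1°–222.2°] simple-harmonic, h=25: θ=199.2° here. β=42.1, B=65.1. 25/2·(1 − cos(π·0.6467)) = 18.0590 → s = 18.0590

18.0590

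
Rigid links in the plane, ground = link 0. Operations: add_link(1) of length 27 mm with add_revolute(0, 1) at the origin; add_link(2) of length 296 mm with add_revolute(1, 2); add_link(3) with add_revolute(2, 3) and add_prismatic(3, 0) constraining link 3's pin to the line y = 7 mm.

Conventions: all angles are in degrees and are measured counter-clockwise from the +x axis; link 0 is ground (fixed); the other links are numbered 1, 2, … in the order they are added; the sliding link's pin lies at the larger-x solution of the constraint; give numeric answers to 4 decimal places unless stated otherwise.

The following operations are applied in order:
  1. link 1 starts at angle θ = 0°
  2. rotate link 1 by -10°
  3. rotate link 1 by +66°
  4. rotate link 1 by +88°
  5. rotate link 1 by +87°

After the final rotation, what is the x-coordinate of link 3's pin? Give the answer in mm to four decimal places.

geometry: r = 27 mm, L = 296 mm, e = 7 mm; θ starts at 0°
rotate link 1 by -10°: θ ← 0° -10° = -10°
rotate link 1 by +66°: θ ← -10° +66° = 56°
rotate link 1 by +88°: θ ← 56° +88° = 144°
rotate link 1 by +87°: θ ← 144° +87° = 231°
crank pin P = (r cos θ, r sin θ) = (-16.991651, -20.982941)
h = r sin θ − e = -20.982941 − 7 = -27.982941
x = r cos θ + √(L² − h²) = -16.991651 + 294.674320 = 277.682670

277.6827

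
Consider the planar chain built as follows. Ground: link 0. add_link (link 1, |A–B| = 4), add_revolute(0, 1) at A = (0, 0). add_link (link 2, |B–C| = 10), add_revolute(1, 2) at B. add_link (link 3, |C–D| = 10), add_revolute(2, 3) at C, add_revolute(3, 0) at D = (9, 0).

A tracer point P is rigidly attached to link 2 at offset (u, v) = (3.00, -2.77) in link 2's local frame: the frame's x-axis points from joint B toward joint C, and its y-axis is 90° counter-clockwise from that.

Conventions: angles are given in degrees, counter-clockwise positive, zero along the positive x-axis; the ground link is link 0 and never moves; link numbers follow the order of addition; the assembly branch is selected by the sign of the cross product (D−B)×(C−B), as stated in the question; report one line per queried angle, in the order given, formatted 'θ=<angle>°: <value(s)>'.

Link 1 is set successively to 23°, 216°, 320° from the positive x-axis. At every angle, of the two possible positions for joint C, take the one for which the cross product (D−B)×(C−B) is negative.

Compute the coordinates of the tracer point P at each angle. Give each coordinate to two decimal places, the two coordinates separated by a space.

A=(0,0), D=(9.00,0)
θ=23°: B = A + 4.00·(cos23°, sin23°) = (3.6820, 1.5629)
θ=23°: |BD| = 5.5429
θ=23°: circle(B,10.00) ∩ circle(D,10.00): a=2.7714, h=9.6083
θ=23°:   candidates: C₊=(9.0502,9.9999) cross=53.258; C₋=(3.6318,-8.4369) cross=-53.258
θ=23°:   branch - wants cross < 0 → take C=(3.6318,-8.4369) (cross=-53.258)
θ=23°: ex = (C−B)/|BC| = (-0.0050,-1.0000); ey = (1.0000,-0.0050)
θ=23°: P = B + 3.00·ex + -2.77·ey = (0.8970,-1.4231)
θ=216°: B = A + 4.00·(cos216°, sin216°) = (-3.2361, -2.3511)
θ=216°: |BD| = 12.4599
θ=216°: circle(B,10.00) ∩ circle(D,10.00): a=6.2300, h=7.8223
θ=216°:   candidates: C₊=(1.4059,6.5062) cross=97.465; C₋=(4.3580,-8.8573) cross=-97.465
θ=216°:   branch - wants cross < 0 → take C=(4.3580,-8.8573) (cross=-97.465)
θ=216°: ex = (C−B)/|BC| = (0.7594,-0.6506); ey = (0.6506,0.7594)
θ=216°: P = B + 3.00·ex + -2.77·ey = (-2.7601,-6.4065)
θ=320°: B = A + 4.00·(cos320°, sin320°) = (3.0642, -2.5712)
θ=320°: |BD| = 6.4688
θ=320°: circle(B,10.00) ∩ circle(D,10.00): a=3.2344, h=9.4625
θ=320°:   candidates: C₊=(2.2710,7.3973) cross=61.211; C₋=(9.7932,-9.9685) cross=-61.211
θ=320°:   branch - wants cross < 0 → take C=(9.7932,-9.9685) (cross=-61.211)
θ=320°: ex = (C−B)/|BC| = (0.6729,-0.7397); ey = (0.7397,0.6729)
θ=320°: P = B + 3.00·ex + -2.77·ey = (3.0338,-6.6543)

θ=23°: 0.90 -1.42
θ=216°: -2.76 -6.41
θ=320°: 3.03 -6.65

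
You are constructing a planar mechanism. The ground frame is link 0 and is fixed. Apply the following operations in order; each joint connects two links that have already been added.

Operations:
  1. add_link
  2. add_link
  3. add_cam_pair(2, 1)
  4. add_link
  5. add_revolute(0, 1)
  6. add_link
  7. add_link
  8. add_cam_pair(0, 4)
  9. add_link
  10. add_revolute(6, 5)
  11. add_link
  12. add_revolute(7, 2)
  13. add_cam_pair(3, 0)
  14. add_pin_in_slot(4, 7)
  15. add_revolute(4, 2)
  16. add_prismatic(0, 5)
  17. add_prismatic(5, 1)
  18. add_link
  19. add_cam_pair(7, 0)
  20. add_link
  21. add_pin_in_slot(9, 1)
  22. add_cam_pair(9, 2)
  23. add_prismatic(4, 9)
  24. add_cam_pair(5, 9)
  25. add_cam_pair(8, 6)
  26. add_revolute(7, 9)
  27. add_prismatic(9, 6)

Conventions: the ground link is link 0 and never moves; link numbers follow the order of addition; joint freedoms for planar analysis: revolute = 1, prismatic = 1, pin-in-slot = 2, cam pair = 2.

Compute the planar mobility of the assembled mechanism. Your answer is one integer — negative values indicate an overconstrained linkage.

L=1 J1=0 J2=0
add link → L=2 J1=0 J2=0
add link → L=3 J1=0 J2=0
C@2,1 dof=2 J2 → L=3 J1=0 J2=1
add link → L=4 J1=0 J2=1
R@0,1 dof=1 J1 → L=4 J1=1 J2=1
add link → L=5 J1=1 J2=1
add link → L=6 J1=1 J2=1
C@0,4 dof=2 J2 → L=6 J1=1 J2=2
add link → L=7 J1=1 J2=2
R@6,5 dof=1 J1 → L=7 J1=2 J2=2
add link → L=8 J1=2 J2=2
R@7,2 dof=1 J1 → L=8 J1=3 J2=2
C@3,0 dof=2 J2 → L=8 J1=3 J2=3
PS@4,7 dof=2 J2 → L=8 J1=3 J2=4
R@4,2 dof=1 J1 → L=8 J1=4 J2=4
P@0,5 dof=1 J1 → L=8 J1=5 J2=4
P@5,1 dof=1 J1 → L=8 J1=6 J2=4
add link → L=9 J1=6 J2=4
C@7,0 dof=2 J2 → L=9 J1=6 J2=5
add link → L=10 J1=6 J2=5
PS@9,1 dof=2 J2 → L=10 J1=6 J2=6
C@9,2 dof=2 J2 → L=10 J1=6 J2=7
P@4,9 dof=1 J1 → L=10 J1=7 J2=7
C@5,9 dof=2 J2 → L=10 J1=7 J2=8
C@8,6 dof=2 J2 → L=10 J1=7 J2=9
R@7,9 dof=1 J1 → L=10 J1=8 J2=9
P@9,6 dof=1 J1 → L=10 J1=9 J2=9
M=3(L−1)−2J1−J2=3·9−2·9−9=0

M = 0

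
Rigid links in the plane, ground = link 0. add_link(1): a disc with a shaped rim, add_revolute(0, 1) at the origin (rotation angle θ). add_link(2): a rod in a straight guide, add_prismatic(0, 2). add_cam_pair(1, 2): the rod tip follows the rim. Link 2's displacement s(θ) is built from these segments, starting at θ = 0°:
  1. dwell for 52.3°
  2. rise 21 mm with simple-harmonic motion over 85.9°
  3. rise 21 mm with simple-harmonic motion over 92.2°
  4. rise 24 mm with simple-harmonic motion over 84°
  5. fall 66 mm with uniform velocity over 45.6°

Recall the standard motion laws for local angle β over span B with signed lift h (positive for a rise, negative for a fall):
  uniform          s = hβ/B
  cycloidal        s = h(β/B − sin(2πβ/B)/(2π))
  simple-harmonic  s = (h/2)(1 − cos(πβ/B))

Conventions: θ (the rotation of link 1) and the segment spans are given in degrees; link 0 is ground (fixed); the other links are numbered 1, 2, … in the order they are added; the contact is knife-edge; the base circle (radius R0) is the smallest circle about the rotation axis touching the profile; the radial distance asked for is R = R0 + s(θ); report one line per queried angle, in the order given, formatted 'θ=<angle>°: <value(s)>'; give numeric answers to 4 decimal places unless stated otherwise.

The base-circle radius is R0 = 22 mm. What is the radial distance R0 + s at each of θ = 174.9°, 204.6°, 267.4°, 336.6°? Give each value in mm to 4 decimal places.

segment 1 (0° to 52.3°, dwell): s unchanged at 0.0000
segment 2 (52.3° to 138.2°, simple-harmonic, h = 21) is passed completely: s = 0.0000 + (21) = 21.0000
θ = 174.9° falls in segment 3 (138.2° to 230.4°, simple-harmonic, h = 21): β = 174.9 − 138.2 = 36.7°, B = 92.2°; Δs = 21/2·(1 − cos(π·0.3980)) = 7.1941; s = 21.0000 + 7.1941 = 28.1941
θ = 204.6° falls in segment 3 (138.2° to 230.4°, simple-harmonic, h = 21): β = 204.6 − 138.2 = 66.4°, B = 92.2°; Δs = 21/2·(1 − cos(π·0.7202)) = 17.1974; s = 21.0000 + 17.1974 = 38.1974
segment 3 (138.2° to 230.4°, simple-harmonic, h = 21) is passed completely: s = 21.0000 + (21) = 42.0000
θ = 267.4° falls in segment 4 (230.4° to 314.4°, simple-harmonic, h = 24): β = 267.4 − 230.4 = 37°, B = 84°; Δs = 24/2·(1 − cos(π·0.4405)) = 9.7691; s = 42.0000 + 9.7691 = 51.7691
segment 4 (230.4° to 314.4°, simple-harmonic, h = 24) is passed completely: s = 42.0000 + (24) = 66.0000
θ = 336.6° falls in segment 5 (314.4° to 360°, uniform, h = -66): β = 336.6 − 314.4 = 22.2°, B = 45.6°; Δs = -66·22.2/45.6 = -32.1316; s = 66.0000 − 32.1316 = 33.8684
θ=174.9°: R = R0 + s = 22 + 28.1941 = 50.1941
θ=204.6°: R = R0 + s = 22 + 38.1974 = 60.1974
θ=267.4°: R = R0 + s = 22 + 51.7691 = 73.7691
θ=336.6°: R = R0 + s = 22 + 33.8684 = 55.8684

θ=174.9°: 50.1941
θ=204.6°: 60.1974
θ=267.4°: 73.7691
θ=336.6°: 55.8684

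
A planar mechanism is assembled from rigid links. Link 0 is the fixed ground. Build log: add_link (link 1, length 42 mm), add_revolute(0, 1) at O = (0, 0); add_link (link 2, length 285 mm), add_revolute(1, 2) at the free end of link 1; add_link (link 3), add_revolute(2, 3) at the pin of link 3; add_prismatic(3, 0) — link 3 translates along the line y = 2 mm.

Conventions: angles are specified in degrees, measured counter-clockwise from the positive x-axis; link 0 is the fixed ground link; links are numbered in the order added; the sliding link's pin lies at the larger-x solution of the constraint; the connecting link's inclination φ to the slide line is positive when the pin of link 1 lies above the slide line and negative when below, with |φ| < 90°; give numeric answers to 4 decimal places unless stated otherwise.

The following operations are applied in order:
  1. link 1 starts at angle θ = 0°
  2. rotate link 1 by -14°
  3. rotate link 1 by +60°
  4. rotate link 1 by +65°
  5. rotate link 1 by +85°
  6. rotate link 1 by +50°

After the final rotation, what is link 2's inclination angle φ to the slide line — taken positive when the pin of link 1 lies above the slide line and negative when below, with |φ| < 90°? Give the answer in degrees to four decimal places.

geometry: r = 42 mm, L = 285 mm, e = 2 mm; θ starts at 0°
rotate link 1 by -14°: θ ← 0° -14° = -14°
rotate link 1 by +60°: θ ← -14° +60° = 46°
rotate link 1 by +65°: θ ← 46° +65° = 111°
rotate link 1 by +85°: θ ← 111° +85° = 196°
rotate link 1 by +50°: θ ← 196° +50° = 246°
h = r sin θ − e = -38.368909 − 2 = -40.368909
sin φ = h / L = -40.368909 / 285 = -0.14164530
φ = arcsin(-0.14164530) = -8.143064°

-8.1431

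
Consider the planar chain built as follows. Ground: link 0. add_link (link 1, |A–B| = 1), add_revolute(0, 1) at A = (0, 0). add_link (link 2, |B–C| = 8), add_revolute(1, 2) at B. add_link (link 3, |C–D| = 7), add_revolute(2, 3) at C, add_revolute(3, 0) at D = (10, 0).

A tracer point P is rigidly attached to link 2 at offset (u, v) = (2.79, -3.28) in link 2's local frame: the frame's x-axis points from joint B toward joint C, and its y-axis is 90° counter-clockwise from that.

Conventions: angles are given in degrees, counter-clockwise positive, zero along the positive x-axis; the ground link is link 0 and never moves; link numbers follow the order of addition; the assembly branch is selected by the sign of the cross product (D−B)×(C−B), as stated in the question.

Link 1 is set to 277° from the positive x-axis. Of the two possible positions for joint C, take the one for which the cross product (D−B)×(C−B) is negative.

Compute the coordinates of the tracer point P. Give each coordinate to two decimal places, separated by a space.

A=(0,0), D=(10.00,0)
B = A + 1.00·(cos277°, sin277°) = (0.1219, -0.9925)
|BD| = 9.9279
circle(B,8.00) ∩ circle(D,7.00): a=5.7194, h=5.5936
  candidates: C₊=(5.2534,5.1449) cross=55.533; C₋=(6.3718,-5.9863) cross=-55.533
  branch - wants cross < 0 → take C=(6.3718,-5.9863) (cross=-55.533)
ex = (C−B)/|BC| = (0.7812,-0.6242); ey = (0.6242,0.7812)
P = B + 2.79·ex + -3.28·ey = (0.2541,-5.2966)

0.25 -5.30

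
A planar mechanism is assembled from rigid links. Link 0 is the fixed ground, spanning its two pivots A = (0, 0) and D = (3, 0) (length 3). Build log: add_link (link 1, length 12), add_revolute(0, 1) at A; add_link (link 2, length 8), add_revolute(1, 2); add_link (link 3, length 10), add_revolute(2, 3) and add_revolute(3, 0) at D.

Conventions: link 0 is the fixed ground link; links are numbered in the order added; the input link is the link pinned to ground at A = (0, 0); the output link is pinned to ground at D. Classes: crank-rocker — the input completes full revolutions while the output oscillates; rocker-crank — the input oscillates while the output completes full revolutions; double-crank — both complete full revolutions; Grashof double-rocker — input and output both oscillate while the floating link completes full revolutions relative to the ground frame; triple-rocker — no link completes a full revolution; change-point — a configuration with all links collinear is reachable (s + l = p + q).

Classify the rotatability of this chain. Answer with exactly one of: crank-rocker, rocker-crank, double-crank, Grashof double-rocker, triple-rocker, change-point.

lengths: ground=3, input=12, coupler=8, output=10
sorted: s=3 (shortest), l=12 (longest), p+q=18
s + l = 15 vs p + q = 18
s + l < p + q (Grashof) with shortest = ground link → double-crank

double-crank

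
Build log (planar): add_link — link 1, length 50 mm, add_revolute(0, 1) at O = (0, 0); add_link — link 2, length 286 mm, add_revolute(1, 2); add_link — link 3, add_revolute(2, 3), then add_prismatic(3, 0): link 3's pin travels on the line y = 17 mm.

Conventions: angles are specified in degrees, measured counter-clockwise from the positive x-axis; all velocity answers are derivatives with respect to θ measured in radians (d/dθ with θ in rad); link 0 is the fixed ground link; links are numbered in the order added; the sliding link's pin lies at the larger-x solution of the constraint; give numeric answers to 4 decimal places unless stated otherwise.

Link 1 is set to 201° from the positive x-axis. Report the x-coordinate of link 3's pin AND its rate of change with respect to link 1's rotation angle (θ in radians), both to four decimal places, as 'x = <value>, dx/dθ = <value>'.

geometry: r = 50 mm, L = 286 mm, e = 17 mm
crank pin P = (r cos θ, r sin θ) = (-46.679021, -17.918397)
h = r sin θ − e = -17.918397 − 17 = -34.918397
x = r cos θ + √(L² − h²) = -46.679021 + 283.860363 = 237.181341
dx/dθ = −r sin θ − h·r cos θ/√(L² − h²) (θ in radians; h = -34.918397) = 12.176290

x = 237.1813, dx/dθ = 12.1763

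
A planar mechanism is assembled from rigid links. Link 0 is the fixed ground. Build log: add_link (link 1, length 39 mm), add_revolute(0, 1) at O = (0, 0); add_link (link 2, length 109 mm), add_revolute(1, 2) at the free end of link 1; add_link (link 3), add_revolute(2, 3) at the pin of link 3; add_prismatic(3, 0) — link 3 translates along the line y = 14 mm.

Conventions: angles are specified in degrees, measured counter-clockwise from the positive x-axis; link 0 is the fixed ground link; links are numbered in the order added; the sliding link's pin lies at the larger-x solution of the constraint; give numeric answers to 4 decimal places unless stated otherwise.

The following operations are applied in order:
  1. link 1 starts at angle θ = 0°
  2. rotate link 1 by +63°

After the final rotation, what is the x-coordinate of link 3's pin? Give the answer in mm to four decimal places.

geometry: r = 39 mm, L = 109 mm, e = 14 mm; θ starts at 0°
rotate link 1 by +63°: θ ← 0° +63° = 63°
crank pin P = (r cos θ, r sin θ) = (17.705629, 34.749254)
h = r sin θ − e = 34.749254 − 14 = 20.749254
x = r cos θ + √(L² − h²) = 17.705629 + 107.006862 = 124.712491

124.7125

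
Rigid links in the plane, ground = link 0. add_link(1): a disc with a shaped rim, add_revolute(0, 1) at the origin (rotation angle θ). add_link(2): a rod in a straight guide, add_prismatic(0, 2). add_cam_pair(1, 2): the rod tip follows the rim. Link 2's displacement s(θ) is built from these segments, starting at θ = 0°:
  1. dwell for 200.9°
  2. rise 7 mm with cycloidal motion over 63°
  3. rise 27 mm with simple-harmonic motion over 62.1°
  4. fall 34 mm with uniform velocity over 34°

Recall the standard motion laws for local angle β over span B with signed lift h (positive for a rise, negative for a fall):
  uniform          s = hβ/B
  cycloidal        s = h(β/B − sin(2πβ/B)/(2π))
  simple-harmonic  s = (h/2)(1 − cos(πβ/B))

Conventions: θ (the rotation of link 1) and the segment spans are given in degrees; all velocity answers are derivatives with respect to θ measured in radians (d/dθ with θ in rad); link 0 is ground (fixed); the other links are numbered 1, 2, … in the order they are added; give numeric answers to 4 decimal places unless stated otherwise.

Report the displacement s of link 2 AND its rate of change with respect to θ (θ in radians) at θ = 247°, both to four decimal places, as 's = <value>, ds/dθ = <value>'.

segment 1 (0° to 200.9°, dwell): s unchanged at 0.0000
θ = 247° falls in segment 2 (200.9° to 263.9°, cycloidal, h = 7): β = 247 − 200.9 = 46.1°, B = 63°; Δs = 7·(0.7317 − sin(2π·0.7317)/(2π)) = 6.2290; s = 0.0000 + 6.2290 = 6.2290
velocity in seg [200.9°–263.9°] (cycloidal), θ in radians: β = 46.1° = 0.8046 rad, B = 63° = 1.0996 rad; ds/dθ = (h/B)(1 − cos(2πβ/B)) = (7/1.0996)(1 − cos(2π·0.7317)) = 7.094757 mm/rad

s = 6.2290, ds/dθ = 7.0948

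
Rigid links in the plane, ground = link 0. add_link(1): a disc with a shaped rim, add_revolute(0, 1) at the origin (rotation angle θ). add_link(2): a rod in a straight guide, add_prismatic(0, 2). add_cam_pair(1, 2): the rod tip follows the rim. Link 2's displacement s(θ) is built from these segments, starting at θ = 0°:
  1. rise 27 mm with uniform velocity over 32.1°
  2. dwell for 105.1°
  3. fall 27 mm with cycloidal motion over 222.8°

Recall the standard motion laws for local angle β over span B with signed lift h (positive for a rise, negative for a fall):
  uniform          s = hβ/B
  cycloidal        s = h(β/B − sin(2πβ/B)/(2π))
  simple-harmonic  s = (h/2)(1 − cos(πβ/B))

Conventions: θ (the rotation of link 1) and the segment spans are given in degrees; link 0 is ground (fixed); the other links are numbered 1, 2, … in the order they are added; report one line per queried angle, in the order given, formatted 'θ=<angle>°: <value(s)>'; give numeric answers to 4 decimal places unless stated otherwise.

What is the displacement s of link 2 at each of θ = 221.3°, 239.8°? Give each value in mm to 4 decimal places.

segment 1 (0° to 32.1°, uniform, h = 27) is passed completely: s = 0.0000 + (27) = 27.0000
segment 2 (32.1° to 137.2°, dwell): s unchanged at 27.0000
θ = 221.3° falls in segment 3 (137.2° to 360°, cycloidal, h = -27): β = 221.3 − 137.2 = 84.1°, B = 222.8°; Δs = -27·(0.3775 − sin(2π·0.3775)/(2π)) = -7.2006; s = 27.0000 − 7.2006 = 19.7994
θ = 239.8° falls in segment 3 (137.2° to 360°, cycloidal, h = -27): β = 239.8 − 137.2 = 102.6°, B = 222.8°; Δs = -27·(0.4605 − sin(2π·0.4605)/(2π)) = -11.3781; s = 27.0000 − 11.3781 = 15.6219

θ=221.3°: 19.7994
θ=239.8°: 15.6219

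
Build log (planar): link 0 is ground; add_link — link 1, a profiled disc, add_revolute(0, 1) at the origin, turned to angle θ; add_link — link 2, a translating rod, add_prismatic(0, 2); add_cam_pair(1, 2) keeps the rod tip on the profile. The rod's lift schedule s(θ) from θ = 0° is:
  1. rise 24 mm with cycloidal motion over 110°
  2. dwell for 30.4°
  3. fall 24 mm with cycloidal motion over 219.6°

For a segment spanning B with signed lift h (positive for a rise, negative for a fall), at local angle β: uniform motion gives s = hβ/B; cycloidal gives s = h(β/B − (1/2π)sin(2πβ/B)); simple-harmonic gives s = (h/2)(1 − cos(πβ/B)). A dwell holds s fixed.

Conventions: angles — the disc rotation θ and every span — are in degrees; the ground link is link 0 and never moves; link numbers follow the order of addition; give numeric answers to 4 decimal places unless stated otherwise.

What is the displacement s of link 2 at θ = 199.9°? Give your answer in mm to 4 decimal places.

seg 1 [0°–110°] cycloidal, h=24: full span → s += 24 → s = 24.0000
seg 2 [110°–140.4°] dwell: s stays 24.0000
seg 3 [140.4°–360°] cycloidal, h=-24: θ=199.9° here. β=59.5, B=219.6. -24·(0.2709 − sin(2π·0.2709)/(2π)) = -2.7160 → s = 21.2840

21.2840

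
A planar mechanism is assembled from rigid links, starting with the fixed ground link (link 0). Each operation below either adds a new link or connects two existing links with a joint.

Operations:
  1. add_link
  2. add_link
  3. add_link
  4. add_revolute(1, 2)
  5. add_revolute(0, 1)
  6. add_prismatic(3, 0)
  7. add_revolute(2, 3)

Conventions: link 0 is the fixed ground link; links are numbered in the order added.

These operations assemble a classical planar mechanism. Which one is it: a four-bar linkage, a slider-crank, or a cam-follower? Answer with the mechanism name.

links: 4 (incl. ground); joints: 3 revolute, 1 prismatic, 0 higher (cam) pair, forming one closed loop
4 links, 3 revolutes + 1 prismatic in one loop → slider-crank

slider-crank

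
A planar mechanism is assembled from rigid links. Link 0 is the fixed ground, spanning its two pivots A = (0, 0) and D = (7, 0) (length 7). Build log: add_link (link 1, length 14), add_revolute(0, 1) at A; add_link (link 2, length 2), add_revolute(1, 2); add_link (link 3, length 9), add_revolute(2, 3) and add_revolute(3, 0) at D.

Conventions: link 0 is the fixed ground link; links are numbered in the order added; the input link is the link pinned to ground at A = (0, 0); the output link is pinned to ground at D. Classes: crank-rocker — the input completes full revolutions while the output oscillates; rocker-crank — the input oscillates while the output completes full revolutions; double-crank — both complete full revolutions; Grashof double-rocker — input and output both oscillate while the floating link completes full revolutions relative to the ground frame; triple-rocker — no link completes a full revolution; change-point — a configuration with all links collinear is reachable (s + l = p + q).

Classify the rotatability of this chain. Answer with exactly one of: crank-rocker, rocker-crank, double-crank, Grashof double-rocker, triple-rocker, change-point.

lengths: ground=7, input=14, coupler=2, output=9
sorted: s=2 (shortest), l=14 (longest), p+q=16
s + l = 16 vs p + q = 16
s + l = p + q → change-point (collinear configuration reachable)

change-point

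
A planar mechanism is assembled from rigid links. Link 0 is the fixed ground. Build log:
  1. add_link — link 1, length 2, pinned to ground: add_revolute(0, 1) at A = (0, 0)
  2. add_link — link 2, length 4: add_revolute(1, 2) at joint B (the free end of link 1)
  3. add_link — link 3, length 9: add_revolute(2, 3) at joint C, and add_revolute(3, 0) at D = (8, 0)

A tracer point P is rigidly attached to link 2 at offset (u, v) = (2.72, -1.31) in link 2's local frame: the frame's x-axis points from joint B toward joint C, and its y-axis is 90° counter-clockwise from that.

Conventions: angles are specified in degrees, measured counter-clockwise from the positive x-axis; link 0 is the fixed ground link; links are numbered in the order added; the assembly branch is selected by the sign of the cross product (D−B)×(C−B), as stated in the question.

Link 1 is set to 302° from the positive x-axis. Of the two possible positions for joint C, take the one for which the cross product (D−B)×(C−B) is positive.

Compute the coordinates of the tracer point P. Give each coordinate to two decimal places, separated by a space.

A=(0,0), D=(8.00,0)
B = A + 2.00·(cos302°, sin302°) = (1.0598, -1.6961)
|BD| = 7.1444
circle(B,4.00) ∩ circle(D,9.00): a=-0.9768, h=3.8789
  candidates: C₊=(-0.8099,1.8400) cross=27.712; C₋=(1.0318,-5.6960) cross=-27.712
  branch + wants cross > 0 → take C=(-0.8099,1.8400) (cross=27.712)
ex = (C−B)/|BC| = (-0.4674,0.8840); ey = (-0.8840,-0.4674)
P = B + 2.72·ex + -1.31·ey = (0.9465,1.3208)

0.95 1.32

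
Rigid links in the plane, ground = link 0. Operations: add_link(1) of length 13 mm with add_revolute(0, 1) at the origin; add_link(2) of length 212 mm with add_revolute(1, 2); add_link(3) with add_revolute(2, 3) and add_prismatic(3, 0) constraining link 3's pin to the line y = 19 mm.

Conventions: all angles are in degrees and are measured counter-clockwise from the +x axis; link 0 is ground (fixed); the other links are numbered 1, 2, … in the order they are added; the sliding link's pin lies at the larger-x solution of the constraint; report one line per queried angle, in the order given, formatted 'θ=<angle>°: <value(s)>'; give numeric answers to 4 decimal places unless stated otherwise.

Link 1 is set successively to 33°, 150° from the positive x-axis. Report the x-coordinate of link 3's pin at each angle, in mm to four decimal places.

geometry: r = 13 mm, L = 212 mm, e = 19 mm
θ=33°: crank pin P = (r cos θ, r sin θ) = (10.902717, 7.080307)
θ=33°: h = r sin θ − e = 7.080307 − 19 = -11.919693
θ=33°: x = r cos θ + √(L² − h²) = 10.902717 + 211.664643 = 222.567360
θ=150°: crank pin P = (r cos θ, r sin θ) = (-11.258330, 6.500000)
θ=150°: h = r sin θ − e = 6.500000 − 19 = -12.500000
θ=150°: x = r cos θ + √(L² − h²) = -11.258330 + 211.631165 = 200.372835

θ=33°: 222.5674
θ=150°: 200.3728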